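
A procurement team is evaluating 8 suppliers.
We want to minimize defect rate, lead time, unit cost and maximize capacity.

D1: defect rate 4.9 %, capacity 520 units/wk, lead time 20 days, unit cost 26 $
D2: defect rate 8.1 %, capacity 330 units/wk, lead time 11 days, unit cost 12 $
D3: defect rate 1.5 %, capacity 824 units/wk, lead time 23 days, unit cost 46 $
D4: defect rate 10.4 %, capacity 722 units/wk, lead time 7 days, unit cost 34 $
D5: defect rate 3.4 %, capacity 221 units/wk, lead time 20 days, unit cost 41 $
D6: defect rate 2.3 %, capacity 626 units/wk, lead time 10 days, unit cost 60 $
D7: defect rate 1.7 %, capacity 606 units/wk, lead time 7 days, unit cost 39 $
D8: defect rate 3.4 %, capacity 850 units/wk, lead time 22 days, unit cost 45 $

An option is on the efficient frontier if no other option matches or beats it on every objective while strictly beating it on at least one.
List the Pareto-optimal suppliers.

D1, D2, D3, D4, D6, D7, D8

D1: not dominated.
D2: not dominated (best unit cost).
D3: not dominated (best defect rate).
D4: not dominated.
D5: dominated by D7 (defect rate 1.7≤3.4, capacity 606≥221, lead time 7≤20, unit cost 39≤41).
D6: not dominated.
D7: not dominated.
D8: not dominated (best capacity).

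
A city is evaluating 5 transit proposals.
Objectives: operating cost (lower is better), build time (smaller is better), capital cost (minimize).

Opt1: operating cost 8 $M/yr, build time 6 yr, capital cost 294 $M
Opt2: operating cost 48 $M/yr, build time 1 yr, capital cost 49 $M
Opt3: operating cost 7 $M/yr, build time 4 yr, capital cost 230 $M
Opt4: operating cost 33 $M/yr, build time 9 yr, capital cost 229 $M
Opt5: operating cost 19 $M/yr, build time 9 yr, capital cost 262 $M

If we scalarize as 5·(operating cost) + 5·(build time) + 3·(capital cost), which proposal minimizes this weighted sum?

Opt1: 5·8 + 5·6 + 3·294 = 952
Opt2: 5·48 + 5·1 + 3·49 = 392
Opt3: 5·7 + 5·4 + 3·230 = 745
Opt4: 5·33 + 5·9 + 3·229 = 897
Opt5: 5·19 + 5·9 + 3·262 = 926
Lowest: Opt2 at 392.

Opt2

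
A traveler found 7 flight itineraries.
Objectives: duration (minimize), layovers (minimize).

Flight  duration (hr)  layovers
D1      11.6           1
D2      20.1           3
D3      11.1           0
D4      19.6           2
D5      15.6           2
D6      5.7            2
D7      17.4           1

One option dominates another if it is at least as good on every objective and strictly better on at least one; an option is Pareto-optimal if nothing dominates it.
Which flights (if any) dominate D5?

D1: duration 11.6≤15.6, layovers 1≤2 — dominates D5.
D3: duration 11.1≤15.6, layovers 0≤2 — dominates D5.
D6: duration 5.7≤15.6, layovers 2≤2 — dominates D5.
Others (D2, D4, D7) are each worse than D5 on at least one objective.

D1, D3, D6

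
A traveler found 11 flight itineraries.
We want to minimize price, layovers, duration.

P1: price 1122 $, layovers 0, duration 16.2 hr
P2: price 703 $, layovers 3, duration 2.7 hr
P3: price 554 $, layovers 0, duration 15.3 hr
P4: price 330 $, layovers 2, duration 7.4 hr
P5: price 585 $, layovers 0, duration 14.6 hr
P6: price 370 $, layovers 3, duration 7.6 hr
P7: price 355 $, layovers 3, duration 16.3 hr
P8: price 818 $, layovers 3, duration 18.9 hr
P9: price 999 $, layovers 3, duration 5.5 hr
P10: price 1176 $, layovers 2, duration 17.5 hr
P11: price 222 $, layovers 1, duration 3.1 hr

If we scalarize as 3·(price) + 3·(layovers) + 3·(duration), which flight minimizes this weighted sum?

P11

P1: 3·1122 + 3·0 + 3·16.2 = 3414.6
P2: 3·703 + 3·3 + 3·2.7 = 2126.1
P3: 3·554 + 3·0 + 3·15.3 = 1707.9
P4: 3·330 + 3·2 + 3·7.4 = 1018.2
P5: 3·585 + 3·0 + 3·14.6 = 1798.8
P6: 3·370 + 3·3 + 3·7.6 = 1141.8
P7: 3·355 + 3·3 + 3·16.3 = 1122.9
P8: 3·818 + 3·3 + 3·18.9 = 2519.7
P9: 3·999 + 3·3 + 3·5.5 = 3022.5
P10: 3·1176 + 3·2 + 3·17.5 = 3586.5
P11: 3·222 + 3·1 + 3·3.1 = 678.3
Lowest: P11 at 678.3.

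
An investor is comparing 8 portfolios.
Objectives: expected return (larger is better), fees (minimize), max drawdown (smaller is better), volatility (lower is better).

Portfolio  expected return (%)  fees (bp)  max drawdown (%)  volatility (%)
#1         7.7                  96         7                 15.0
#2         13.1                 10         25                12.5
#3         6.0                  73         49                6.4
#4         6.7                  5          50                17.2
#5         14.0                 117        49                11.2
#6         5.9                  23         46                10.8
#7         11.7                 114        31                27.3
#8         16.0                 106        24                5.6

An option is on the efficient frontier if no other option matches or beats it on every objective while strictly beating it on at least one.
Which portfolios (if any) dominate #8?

#1: worse on expected return (7.7 vs 16.0).
#2: worse on expected return (13.1 vs 16.0).
#3: worse on expected return (6.0 vs 16.0).
#4: worse on expected return (6.7 vs 16.0).
#5: worse on expected return (14.0 vs 16.0).
#6: worse on expected return (5.9 vs 16.0).
#7: worse on expected return (11.7 vs 16.0).
No option dominates #8.

none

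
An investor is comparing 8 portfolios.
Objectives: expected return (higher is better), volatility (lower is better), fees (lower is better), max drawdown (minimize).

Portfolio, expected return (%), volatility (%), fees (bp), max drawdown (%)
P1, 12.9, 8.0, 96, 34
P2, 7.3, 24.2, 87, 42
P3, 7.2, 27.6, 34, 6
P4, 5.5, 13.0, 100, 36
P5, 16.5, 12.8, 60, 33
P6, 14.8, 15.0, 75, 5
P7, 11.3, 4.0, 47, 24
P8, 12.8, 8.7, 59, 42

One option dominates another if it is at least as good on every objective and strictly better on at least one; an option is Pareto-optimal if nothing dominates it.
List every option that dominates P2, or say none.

P5: expected return 16.5≥7.3, volatility 12.8≤24.2, fees 60≤87, max drawdown 33≤42 — dominates P2.
P6: expected return 14.8≥7.3, volatility 15.0≤24.2, fees 75≤87, max drawdown 5≤42 — dominates P2.
P7: expected return 11.3≥7.3, volatility 4.0≤24.2, fees 47≤87, max drawdown 24≤42 — dominates P2.
P8: expected return 12.8≥7.3, volatility 8.7≤24.2, fees 59≤87, max drawdown 42≤42 — dominates P2.
Others (P1, P3, P4) are each worse than P2 on at least one objective.

P5, P6, P7, P8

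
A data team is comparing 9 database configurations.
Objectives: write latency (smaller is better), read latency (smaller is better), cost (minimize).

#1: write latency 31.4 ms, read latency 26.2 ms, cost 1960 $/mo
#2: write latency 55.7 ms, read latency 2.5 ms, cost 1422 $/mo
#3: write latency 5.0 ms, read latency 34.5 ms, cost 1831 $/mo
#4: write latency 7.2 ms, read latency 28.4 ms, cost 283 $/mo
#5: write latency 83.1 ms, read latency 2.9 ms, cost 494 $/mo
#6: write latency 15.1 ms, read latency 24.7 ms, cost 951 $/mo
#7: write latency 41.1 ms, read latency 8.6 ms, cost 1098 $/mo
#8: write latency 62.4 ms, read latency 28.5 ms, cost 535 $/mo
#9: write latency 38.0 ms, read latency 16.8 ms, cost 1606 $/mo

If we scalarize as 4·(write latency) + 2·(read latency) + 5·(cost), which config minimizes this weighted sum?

#4

#1: 4·31.4 + 2·26.2 + 5·1960 = 9978.0
#2: 4·55.7 + 2·2.5 + 5·1422 = 7337.8
#3: 4·5.0 + 2·34.5 + 5·1831 = 9244.0
#4: 4·7.2 + 2·28.4 + 5·283 = 1500.6
#5: 4·83.1 + 2·2.9 + 5·494 = 2808.2
#6: 4·15.1 + 2·24.7 + 5·951 = 4864.8
#7: 4·41.1 + 2·8.6 + 5·1098 = 5671.6
#8: 4·62.4 + 2·28.5 + 5·535 = 2981.6
#9: 4·38.0 + 2·16.8 + 5·1606 = 8215.6
Lowest: #4 at 1500.6.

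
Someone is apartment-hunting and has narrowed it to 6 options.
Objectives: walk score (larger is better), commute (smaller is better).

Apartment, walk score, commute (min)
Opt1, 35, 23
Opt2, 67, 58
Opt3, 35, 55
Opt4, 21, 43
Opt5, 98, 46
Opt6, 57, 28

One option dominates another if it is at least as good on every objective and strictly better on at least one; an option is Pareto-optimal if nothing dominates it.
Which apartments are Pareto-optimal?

Opt1: not dominated (best commute).
Opt2: dominated by Opt5 (walk score 98≥67, commute 46≤58).
Opt3: dominated by Opt1 (walk score 35≥35, commute 23≤55).
Opt4: dominated by Opt1 (walk score 35≥21, commute 23≤43).
Opt5: not dominated (best walk score).
Opt6: not dominated.

Opt1, Opt5, Opt6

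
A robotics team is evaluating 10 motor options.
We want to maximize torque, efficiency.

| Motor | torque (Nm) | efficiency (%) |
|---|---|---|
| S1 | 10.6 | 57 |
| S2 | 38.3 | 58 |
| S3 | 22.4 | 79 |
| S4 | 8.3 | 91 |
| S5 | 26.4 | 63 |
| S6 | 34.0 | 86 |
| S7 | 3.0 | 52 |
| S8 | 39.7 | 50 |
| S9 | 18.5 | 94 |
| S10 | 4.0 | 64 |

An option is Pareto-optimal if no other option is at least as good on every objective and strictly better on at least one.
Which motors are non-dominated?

S1: dominated by S2 (torque 38.3≥10.6, efficiency 58≥57).
S2: not dominated.
S3: dominated by S6 (torque 34.0≥22.4, efficiency 86≥79).
S4: dominated by S9 (torque 18.5≥8.3, efficiency 94≥91).
S5: dominated by S6 (torque 34.0≥26.4, efficiency 86≥63).
S6: not dominated.
S7: dominated by S1 (torque 10.6≥3.0, efficiency 57≥52).
S8: not dominated (best torque).
S9: not dominated (best efficiency).
S10: dominated by S3 (torque 22.4≥4.0, efficiency 79≥64).

S2, S6, S8, S9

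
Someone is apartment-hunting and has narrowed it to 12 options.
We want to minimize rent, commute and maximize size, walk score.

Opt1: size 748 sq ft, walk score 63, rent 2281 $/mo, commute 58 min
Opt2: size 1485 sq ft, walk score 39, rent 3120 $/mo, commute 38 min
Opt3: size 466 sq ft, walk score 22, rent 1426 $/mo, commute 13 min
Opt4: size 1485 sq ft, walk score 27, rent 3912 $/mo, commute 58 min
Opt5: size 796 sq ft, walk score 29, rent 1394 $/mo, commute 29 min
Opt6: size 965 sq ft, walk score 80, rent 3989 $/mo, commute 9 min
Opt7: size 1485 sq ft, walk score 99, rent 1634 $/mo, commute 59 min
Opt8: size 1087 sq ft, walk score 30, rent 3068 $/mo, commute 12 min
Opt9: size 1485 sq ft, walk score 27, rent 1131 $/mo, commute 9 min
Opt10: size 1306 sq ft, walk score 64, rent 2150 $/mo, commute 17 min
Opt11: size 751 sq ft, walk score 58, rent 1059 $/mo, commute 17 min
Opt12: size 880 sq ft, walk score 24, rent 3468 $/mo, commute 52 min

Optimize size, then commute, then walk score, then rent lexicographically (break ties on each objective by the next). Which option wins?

Opt9

First maximize size: best is 1485, kept {Opt2, Opt4, Opt7, Opt9}.
Then minimize commute: best is 9, kept {Opt9}.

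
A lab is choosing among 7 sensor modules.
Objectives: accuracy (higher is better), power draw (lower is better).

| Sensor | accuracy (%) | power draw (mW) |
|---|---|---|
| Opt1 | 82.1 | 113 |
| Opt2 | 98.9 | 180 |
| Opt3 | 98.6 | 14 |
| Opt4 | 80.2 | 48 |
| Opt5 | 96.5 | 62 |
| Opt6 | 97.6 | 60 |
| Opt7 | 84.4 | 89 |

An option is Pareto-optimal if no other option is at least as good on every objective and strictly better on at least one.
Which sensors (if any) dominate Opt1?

Opt3: accuracy 98.6≥82.1, power draw 14≤113 — dominates Opt1.
Opt5: accuracy 96.5≥82.1, power draw 62≤113 — dominates Opt1.
Opt6: accuracy 97.6≥82.1, power draw 60≤113 — dominates Opt1.
Opt7: accuracy 84.4≥82.1, power draw 89≤113 — dominates Opt1.
Others (Opt2, Opt4) are each worse than Opt1 on at least one objective.

Opt3, Opt5, Opt6, Opt7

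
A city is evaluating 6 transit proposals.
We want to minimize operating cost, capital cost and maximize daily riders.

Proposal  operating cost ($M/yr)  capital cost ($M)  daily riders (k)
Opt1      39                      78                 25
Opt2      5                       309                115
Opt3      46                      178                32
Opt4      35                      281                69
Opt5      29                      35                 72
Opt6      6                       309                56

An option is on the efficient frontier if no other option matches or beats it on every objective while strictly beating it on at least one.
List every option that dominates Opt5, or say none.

Opt1: worse on operating cost (39 vs 29).
Opt2: worse on capital cost (309 vs 35).
Opt3: worse on operating cost (46 vs 29).
Opt4: worse on operating cost (35 vs 29).
Opt6: worse on capital cost (309 vs 35).
No option dominates Opt5.

none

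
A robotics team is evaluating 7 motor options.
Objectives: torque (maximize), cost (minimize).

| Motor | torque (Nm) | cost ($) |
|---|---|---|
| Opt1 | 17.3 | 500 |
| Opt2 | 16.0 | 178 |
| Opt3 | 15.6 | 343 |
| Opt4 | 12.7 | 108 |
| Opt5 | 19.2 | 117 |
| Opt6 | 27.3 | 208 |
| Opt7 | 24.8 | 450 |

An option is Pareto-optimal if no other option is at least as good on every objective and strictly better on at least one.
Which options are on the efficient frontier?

Opt4, Opt5, Opt6

Opt1: dominated by Opt5 (torque 19.2≥17.3, cost 117≤500).
Opt2: dominated by Opt5 (torque 19.2≥16.0, cost 117≤178).
Opt3: dominated by Opt2 (torque 16.0≥15.6, cost 178≤343).
Opt4: not dominated (best cost).
Opt5: not dominated.
Opt6: not dominated (best torque).
Opt7: dominated by Opt6 (torque 27.3≥24.8, cost 208≤450).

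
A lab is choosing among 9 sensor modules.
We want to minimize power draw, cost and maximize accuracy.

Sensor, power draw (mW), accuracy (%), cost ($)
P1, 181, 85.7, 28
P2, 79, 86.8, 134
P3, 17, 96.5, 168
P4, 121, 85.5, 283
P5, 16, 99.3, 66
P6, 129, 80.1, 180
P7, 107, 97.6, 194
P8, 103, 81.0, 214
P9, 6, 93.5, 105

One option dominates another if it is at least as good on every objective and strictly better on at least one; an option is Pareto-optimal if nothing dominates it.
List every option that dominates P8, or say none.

P2, P3, P5, P9

P2: power draw 79≤103, accuracy 86.8≥81.0, cost 134≤214 — dominates P8.
P3: power draw 17≤103, accuracy 96.5≥81.0, cost 168≤214 — dominates P8.
P5: power draw 16≤103, accuracy 99.3≥81.0, cost 66≤214 — dominates P8.
P9: power draw 6≤103, accuracy 93.5≥81.0, cost 105≤214 — dominates P8.
Others (P1, P4, P6, P7) are each worse than P8 on at least one objective.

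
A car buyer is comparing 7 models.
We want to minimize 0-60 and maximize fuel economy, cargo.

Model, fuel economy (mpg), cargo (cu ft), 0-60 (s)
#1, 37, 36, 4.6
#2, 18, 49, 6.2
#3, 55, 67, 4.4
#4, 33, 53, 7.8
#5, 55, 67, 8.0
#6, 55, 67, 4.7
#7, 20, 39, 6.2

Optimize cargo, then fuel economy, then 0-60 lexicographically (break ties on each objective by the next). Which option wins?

First maximize cargo: best is 67, kept {#3, #5, #6}.
Then maximize fuel economy: best is 55, kept {#3, #5, #6}.
Then minimize 0-60: best is 4.4, kept {#3}.

#3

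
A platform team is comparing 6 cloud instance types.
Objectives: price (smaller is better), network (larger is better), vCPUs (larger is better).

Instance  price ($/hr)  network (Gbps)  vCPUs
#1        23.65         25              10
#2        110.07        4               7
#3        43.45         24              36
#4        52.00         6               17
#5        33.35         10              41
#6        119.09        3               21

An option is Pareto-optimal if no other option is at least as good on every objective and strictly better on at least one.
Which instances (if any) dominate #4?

#3: price 43.45≤52.00, network 24≥6, vCPUs 36≥17 — dominates #4.
#5: price 33.35≤52.00, network 10≥6, vCPUs 41≥17 — dominates #4.
Others (#1, #2, #6) are each worse than #4 on at least one objective.

#3, #5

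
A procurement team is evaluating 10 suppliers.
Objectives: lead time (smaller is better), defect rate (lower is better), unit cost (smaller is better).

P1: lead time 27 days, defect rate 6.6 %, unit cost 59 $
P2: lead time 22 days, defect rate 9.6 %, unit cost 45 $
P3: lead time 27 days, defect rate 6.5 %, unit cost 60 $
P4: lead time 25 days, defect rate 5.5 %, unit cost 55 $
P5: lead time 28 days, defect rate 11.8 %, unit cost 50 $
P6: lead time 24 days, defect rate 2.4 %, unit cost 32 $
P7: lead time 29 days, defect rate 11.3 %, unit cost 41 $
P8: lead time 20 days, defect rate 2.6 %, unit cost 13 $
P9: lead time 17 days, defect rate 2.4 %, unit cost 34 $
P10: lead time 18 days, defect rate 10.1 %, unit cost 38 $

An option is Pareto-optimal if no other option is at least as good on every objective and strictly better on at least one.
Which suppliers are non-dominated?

P6, P8, P9

P1: dominated by P4 (lead time 25≤27, defect rate 5.5≤6.6, unit cost 55≤59).
P2: dominated by P8 (lead time 20≤22, defect rate 2.6≤9.6, unit cost 13≤45).
P3: dominated by P4 (lead time 25≤27, defect rate 5.5≤6.5, unit cost 55≤60).
P4: dominated by P6 (lead time 24≤25, defect rate 2.4≤5.5, unit cost 32≤55).
P5: dominated by P2 (lead time 22≤28, defect rate 9.6≤11.8, unit cost 45≤50).
P6: not dominated.
P7: dominated by P6 (lead time 24≤29, defect rate 2.4≤11.3, unit cost 32≤41).
P8: not dominated (best unit cost).
P9: not dominated (best lead time).
P10: dominated by P9 (lead time 17≤18, defect rate 2.4≤10.1, unit cost 34≤38).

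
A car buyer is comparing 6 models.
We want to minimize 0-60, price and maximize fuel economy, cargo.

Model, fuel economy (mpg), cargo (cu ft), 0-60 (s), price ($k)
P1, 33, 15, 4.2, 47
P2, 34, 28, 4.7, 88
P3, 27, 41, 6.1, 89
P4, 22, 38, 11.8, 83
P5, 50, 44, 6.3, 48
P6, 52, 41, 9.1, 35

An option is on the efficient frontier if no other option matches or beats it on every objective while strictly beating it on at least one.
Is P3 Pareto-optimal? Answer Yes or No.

P1: worse on cargo (15 vs 41).
P2: worse on cargo (28 vs 41).
P4: worse on fuel economy (22 vs 27).
P5: worse on 0-60 (6.3 vs 6.1).
P6: worse on 0-60 (9.1 vs 6.1).
No option is at least as good as P3 on every objective and strictly better on one.

Yes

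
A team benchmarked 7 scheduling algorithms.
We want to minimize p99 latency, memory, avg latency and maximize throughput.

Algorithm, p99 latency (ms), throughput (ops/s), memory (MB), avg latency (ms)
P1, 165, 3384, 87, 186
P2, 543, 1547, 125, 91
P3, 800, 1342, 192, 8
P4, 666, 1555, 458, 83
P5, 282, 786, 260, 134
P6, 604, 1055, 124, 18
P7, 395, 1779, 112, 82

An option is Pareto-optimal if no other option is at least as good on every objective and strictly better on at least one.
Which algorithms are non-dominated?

P1: not dominated (best p99 latency).
P2: dominated by P7 (p99 latency 395≤543, throughput 1779≥1547, memory 112≤125, avg latency 82≤91).
P3: not dominated (best avg latency).
P4: dominated by P7 (p99 latency 395≤666, throughput 1779≥1555, memory 112≤458, avg latency 82≤83).
P5: not dominated.
P6: not dominated.
P7: not dominated.

P1, P3, P5, P6, P7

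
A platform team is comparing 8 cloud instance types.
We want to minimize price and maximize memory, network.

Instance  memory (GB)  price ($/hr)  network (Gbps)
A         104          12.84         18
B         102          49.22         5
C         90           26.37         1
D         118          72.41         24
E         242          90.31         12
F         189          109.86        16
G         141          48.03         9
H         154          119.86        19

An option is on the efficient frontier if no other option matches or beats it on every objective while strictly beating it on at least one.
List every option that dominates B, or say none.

A: memory 104≥102, price 12.84≤49.22, network 18≥5 — dominates B.
G: memory 141≥102, price 48.03≤49.22, network 9≥5 — dominates B.
Others (C, D, E, F, H) are each worse than B on at least one objective.

A, G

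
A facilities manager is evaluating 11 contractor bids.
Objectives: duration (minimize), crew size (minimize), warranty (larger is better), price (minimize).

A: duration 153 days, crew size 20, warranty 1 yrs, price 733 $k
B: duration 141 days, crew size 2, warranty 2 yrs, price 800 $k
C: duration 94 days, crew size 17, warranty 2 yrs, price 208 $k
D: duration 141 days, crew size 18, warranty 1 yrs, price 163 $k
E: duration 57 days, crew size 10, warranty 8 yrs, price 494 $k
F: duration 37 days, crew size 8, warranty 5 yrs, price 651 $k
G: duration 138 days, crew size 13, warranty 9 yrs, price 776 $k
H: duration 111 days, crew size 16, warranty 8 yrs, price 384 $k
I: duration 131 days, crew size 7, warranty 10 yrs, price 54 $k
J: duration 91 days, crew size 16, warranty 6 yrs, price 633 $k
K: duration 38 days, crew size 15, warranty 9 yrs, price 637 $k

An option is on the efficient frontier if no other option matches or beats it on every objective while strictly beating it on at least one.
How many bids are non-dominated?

A: dominated by C (duration 94≤153, crew size 17≤20, warranty 2≥1, price 208≤733).
B: not dominated (best crew size).
C: not dominated.
D: dominated by I (duration 131≤141, crew size 7≤18, warranty 10≥1, price 54≤163).
E: not dominated.
F: not dominated (best duration).
G: dominated by I (duration 131≤138, crew size 7≤13, warranty 10≥9, price 54≤776).
H: not dominated.
I: not dominated (best warranty).
J: dominated by E (duration 57≤91, crew size 10≤16, warranty 8≥6, price 494≤633).
K: not dominated.
Pareto-optimal: B, C, E, F, H, I, K → 7.

7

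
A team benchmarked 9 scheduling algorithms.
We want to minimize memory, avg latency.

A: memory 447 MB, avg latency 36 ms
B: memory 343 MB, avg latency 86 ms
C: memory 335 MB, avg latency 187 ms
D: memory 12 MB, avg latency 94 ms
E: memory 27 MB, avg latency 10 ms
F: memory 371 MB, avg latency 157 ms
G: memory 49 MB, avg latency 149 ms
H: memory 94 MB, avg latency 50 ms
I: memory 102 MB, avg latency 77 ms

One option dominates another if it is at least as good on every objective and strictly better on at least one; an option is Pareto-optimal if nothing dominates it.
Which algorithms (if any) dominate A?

E

E: memory 27≤447, avg latency 10≤36 — dominates A.
Others (B, C, D, F, G, H, I) are each worse than A on at least one objective.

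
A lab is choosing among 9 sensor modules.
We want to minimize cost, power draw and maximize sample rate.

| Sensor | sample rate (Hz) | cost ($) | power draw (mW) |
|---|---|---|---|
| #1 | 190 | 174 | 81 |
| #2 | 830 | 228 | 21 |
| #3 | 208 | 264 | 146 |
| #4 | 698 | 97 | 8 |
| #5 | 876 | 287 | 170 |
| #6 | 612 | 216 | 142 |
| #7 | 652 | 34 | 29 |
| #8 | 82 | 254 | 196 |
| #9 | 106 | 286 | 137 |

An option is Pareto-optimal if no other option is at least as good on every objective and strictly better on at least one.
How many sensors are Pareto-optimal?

#1: dominated by #4 (sample rate 698≥190, cost 97≤174, power draw 8≤81).
#2: not dominated.
#3: dominated by #2 (sample rate 830≥208, cost 228≤264, power draw 21≤146).
#4: not dominated (best power draw).
#5: not dominated (best sample rate).
#6: dominated by #4 (sample rate 698≥612, cost 97≤216, power draw 8≤142).
#7: not dominated (best cost).
#8: dominated by #1 (sample rate 190≥82, cost 174≤254, power draw 81≤196).
#9: dominated by #1 (sample rate 190≥106, cost 174≤286, power draw 81≤137).
Pareto-optimal: #2, #4, #5, #7 → 4.

4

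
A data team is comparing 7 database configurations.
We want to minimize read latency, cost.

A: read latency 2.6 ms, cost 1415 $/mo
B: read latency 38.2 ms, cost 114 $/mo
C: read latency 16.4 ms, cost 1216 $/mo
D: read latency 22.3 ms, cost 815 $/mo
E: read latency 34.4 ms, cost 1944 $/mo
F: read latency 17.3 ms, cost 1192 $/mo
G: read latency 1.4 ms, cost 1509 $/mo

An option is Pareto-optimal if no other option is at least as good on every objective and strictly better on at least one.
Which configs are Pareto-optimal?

A, B, C, D, F, G

A: not dominated.
B: not dominated (best cost).
C: not dominated.
D: not dominated.
E: dominated by A (read latency 2.6≤34.4, cost 1415≤1944).
F: not dominated.
G: not dominated (best read latency).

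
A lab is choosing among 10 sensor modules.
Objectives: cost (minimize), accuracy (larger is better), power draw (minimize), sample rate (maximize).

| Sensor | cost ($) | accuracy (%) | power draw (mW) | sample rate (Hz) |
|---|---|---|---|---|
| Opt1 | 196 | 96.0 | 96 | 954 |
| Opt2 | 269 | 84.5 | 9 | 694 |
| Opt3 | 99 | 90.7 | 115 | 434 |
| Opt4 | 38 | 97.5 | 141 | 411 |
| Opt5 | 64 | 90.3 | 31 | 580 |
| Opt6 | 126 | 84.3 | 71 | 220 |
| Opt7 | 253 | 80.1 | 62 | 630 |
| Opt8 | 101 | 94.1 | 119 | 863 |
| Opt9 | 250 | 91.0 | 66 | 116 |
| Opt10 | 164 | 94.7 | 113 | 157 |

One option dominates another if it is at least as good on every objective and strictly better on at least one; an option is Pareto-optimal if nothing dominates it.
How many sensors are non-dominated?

9

Opt1: not dominated (best sample rate).
Opt2: not dominated (best power draw).
Opt3: not dominated.
Opt4: not dominated (best cost).
Opt5: not dominated.
Opt6: dominated by Opt5 (cost 64≤126, accuracy 90.3≥84.3, power draw 31≤71, sample rate 580≥220).
Opt7: not dominated.
Opt8: not dominated.
Opt9: not dominated.
Opt10: not dominated.
Pareto-optimal: Opt1, Opt2, Opt3, Opt4, Opt5, Opt7, Opt8, Opt9, Opt10 → 9.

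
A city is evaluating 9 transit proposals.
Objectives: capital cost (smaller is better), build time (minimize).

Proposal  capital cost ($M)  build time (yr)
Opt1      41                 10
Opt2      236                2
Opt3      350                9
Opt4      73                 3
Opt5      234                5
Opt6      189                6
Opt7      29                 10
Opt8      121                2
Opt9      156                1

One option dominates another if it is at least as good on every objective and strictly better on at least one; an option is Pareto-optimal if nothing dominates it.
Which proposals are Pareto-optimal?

Opt4, Opt7, Opt8, Opt9

Opt1: dominated by Opt7 (capital cost 29≤41, build time 10≤10).
Opt2: dominated by Opt8 (capital cost 121≤236, build time 2≤2).
Opt3: dominated by Opt2 (capital cost 236≤350, build time 2≤9).
Opt4: not dominated.
Opt5: dominated by Opt4 (capital cost 73≤234, build time 3≤5).
Opt6: dominated by Opt4 (capital cost 73≤189, build time 3≤6).
Opt7: not dominated (best capital cost).
Opt8: not dominated.
Opt9: not dominated (best build time).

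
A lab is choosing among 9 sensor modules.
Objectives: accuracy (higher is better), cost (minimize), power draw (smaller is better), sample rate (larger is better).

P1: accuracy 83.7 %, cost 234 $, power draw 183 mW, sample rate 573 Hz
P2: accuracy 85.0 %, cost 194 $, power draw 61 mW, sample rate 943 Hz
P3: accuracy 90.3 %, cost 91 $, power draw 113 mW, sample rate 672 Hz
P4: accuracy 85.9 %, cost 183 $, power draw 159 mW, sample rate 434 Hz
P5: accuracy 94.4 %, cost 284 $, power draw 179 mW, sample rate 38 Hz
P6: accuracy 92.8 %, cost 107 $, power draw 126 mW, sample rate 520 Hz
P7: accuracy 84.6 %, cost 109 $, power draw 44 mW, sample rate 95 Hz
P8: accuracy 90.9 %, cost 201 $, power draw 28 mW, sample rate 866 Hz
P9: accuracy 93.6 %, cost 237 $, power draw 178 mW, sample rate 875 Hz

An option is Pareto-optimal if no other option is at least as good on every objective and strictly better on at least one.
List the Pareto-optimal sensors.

P1: dominated by P2 (accuracy 85.0≥83.7, cost 194≤234, power draw 61≤183, sample rate 943≥573).
P2: not dominated (best sample rate).
P3: not dominated (best cost).
P4: dominated by P3 (accuracy 90.3≥85.9, cost 91≤183, power draw 113≤159, sample rate 672≥434).
P5: not dominated (best accuracy).
P6: not dominated.
P7: not dominated.
P8: not dominated (best power draw).
P9: not dominated.

P2, P3, P5, P6, P7, P8, P9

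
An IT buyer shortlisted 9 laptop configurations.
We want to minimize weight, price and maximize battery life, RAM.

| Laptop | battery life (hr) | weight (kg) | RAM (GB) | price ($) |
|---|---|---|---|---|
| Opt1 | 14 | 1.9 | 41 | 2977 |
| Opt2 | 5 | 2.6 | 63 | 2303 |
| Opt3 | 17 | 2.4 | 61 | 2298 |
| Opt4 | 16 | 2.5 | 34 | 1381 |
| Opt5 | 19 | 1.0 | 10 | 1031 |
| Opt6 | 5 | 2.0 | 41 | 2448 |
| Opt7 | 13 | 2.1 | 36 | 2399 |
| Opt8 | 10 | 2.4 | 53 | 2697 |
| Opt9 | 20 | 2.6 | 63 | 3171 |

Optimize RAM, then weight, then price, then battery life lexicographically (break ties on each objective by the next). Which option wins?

First maximize RAM: best is 63, kept {Opt2, Opt9}.
Then minimize weight: best is 2.6, kept {Opt2, Opt9}.
Then minimize price: best is 2303, kept {Opt2}.

Opt2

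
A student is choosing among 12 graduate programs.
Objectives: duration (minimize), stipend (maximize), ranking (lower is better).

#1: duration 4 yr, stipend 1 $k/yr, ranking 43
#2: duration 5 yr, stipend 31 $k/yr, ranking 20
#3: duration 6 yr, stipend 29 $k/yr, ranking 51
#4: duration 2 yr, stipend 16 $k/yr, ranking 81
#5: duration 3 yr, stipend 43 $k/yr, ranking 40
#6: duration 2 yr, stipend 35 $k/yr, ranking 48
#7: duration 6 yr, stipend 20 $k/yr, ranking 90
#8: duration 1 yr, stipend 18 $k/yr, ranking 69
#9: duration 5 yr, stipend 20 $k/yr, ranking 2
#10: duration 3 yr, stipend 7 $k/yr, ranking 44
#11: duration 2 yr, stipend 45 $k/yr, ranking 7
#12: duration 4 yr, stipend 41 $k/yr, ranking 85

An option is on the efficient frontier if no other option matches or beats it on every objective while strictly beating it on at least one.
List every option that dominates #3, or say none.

#2: duration 5≤6, stipend 31≥29, ranking 20≤51 — dominates #3.
#5: duration 3≤6, stipend 43≥29, ranking 40≤51 — dominates #3.
#6: duration 2≤6, stipend 35≥29, ranking 48≤51 — dominates #3.
#11: duration 2≤6, stipend 45≥29, ranking 7≤51 — dominates #3.
Others (#1, #4, #7, #8, #9, #10, #12) are each worse than #3 on at least one objective.

#2, #5, #6, #11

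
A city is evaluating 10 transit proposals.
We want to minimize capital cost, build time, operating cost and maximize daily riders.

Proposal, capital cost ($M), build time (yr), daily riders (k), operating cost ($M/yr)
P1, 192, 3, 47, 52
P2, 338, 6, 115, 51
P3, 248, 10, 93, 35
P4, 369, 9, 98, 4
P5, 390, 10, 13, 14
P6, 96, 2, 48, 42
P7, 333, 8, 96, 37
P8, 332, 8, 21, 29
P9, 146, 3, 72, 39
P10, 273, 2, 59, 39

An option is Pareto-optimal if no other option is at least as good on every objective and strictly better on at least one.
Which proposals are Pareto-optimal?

P2, P3, P4, P6, P7, P8, P9, P10

P1: dominated by P6 (capital cost 96≤192, build time 2≤3, daily riders 48≥47, operating cost 42≤52).
P2: not dominated (best daily riders).
P3: not dominated.
P4: not dominated (best operating cost).
P5: dominated by P4 (capital cost 369≤390, build time 9≤10, daily riders 98≥13, operating cost 4≤14).
P6: not dominated (best capital cost).
P7: not dominated.
P8: not dominated.
P9: not dominated.
P10: not dominated.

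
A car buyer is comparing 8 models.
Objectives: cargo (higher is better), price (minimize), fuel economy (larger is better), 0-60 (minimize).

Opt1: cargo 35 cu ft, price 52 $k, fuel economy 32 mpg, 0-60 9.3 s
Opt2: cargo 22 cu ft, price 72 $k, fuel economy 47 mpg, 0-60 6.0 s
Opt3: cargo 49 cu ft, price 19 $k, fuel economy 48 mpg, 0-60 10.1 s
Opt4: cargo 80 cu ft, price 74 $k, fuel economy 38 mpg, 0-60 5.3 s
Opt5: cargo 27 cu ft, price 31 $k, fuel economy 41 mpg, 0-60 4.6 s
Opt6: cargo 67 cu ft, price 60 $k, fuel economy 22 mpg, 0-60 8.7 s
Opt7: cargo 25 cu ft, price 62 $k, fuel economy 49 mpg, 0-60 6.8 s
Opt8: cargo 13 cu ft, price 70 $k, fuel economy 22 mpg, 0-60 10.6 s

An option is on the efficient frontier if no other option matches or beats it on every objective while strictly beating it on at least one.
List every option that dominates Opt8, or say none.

Opt1, Opt3, Opt5, Opt6, Opt7

Opt1: cargo 35≥13, price 52≤70, fuel economy 32≥22, 0-60 9.3≤10.6 — dominates Opt8.
Opt3: cargo 49≥13, price 19≤70, fuel economy 48≥22, 0-60 10.1≤10.6 — dominates Opt8.
Opt5: cargo 27≥13, price 31≤70, fuel economy 41≥22, 0-60 4.6≤10.6 — dominates Opt8.
Opt6: cargo 67≥13, price 60≤70, fuel economy 22≥22, 0-60 8.7≤10.6 — dominates Opt8.
Opt7: cargo 25≥13, price 62≤70, fuel economy 49≥22, 0-60 6.8≤10.6 — dominates Opt8.
Others (Opt2, Opt4) are each worse than Opt8 on at least one objective.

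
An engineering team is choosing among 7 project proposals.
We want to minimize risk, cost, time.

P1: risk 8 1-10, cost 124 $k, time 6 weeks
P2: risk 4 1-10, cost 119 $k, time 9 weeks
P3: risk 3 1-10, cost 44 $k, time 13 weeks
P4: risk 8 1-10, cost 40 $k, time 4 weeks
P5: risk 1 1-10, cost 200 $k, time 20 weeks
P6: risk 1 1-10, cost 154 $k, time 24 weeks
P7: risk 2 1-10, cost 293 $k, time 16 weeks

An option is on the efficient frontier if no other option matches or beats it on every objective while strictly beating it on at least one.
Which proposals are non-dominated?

P1: dominated by P4 (risk 8≤8, cost 40≤124, time 4≤6).
P2: not dominated.
P3: not dominated.
P4: not dominated (best cost).
P5: not dominated.
P6: not dominated.
P7: not dominated.

P2, P3, P4, P5, P6, P7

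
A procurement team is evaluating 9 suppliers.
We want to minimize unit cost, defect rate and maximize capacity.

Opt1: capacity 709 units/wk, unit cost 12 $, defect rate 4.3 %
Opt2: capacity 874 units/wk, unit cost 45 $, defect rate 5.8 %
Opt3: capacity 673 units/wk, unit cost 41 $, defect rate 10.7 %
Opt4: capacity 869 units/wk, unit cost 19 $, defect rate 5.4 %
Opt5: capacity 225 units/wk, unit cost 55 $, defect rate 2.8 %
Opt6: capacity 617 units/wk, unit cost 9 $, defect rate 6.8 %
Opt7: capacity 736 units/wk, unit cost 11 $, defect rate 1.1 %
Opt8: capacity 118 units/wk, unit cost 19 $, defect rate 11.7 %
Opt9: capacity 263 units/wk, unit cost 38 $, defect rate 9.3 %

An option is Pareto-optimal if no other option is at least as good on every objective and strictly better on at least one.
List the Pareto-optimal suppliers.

Opt2, Opt4, Opt6, Opt7

Opt1: dominated by Opt7 (capacity 736≥709, unit cost 11≤12, defect rate 1.1≤4.3).
Opt2: not dominated (best capacity).
Opt3: dominated by Opt1 (capacity 709≥673, unit cost 12≤41, defect rate 4.3≤10.7).
Opt4: not dominated.
Opt5: dominated by Opt7 (capacity 736≥225, unit cost 11≤55, defect rate 1.1≤2.8).
Opt6: not dominated (best unit cost).
Opt7: not dominated (best defect rate).
Opt8: dominated by Opt1 (capacity 709≥118, unit cost 12≤19, defect rate 4.3≤11.7).
Opt9: dominated by Opt1 (capacity 709≥263, unit cost 12≤38, defect rate 4.3≤9.3).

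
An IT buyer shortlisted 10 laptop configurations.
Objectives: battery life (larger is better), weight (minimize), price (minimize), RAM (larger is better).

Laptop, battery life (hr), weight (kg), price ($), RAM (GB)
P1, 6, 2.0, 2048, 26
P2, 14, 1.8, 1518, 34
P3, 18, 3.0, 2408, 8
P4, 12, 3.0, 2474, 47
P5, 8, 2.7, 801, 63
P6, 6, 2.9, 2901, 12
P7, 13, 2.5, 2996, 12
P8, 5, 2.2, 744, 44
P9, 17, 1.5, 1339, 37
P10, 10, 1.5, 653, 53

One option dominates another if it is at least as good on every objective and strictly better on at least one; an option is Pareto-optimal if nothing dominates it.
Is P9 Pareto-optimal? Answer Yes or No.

P1: worse on battery life (6 vs 17).
P2: worse on battery life (14 vs 17).
P3: worse on weight (3.0 vs 1.5).
P4: worse on battery life (12 vs 17).
P5: worse on battery life (8 vs 17).
P6: worse on battery life (6 vs 17).
P7: worse on battery life (13 vs 17).
P8: worse on battery life (5 vs 17).
P10: worse on battery life (10 vs 17).
No option is at least as good as P9 on every objective and strictly better on one.

Yes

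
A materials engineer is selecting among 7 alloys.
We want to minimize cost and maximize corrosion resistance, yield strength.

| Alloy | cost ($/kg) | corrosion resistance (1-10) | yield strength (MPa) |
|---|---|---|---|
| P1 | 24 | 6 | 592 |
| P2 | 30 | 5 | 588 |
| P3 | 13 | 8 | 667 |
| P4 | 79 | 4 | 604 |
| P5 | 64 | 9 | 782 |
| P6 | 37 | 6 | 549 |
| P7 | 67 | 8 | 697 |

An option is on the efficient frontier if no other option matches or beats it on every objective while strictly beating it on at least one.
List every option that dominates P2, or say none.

P1, P3

P1: cost 24≤30, corrosion resistance 6≥5, yield strength 592≥588 — dominates P2.
P3: cost 13≤30, corrosion resistance 8≥5, yield strength 667≥588 — dominates P2.
Others (P4, P5, P6, P7) are each worse than P2 on at least one objective.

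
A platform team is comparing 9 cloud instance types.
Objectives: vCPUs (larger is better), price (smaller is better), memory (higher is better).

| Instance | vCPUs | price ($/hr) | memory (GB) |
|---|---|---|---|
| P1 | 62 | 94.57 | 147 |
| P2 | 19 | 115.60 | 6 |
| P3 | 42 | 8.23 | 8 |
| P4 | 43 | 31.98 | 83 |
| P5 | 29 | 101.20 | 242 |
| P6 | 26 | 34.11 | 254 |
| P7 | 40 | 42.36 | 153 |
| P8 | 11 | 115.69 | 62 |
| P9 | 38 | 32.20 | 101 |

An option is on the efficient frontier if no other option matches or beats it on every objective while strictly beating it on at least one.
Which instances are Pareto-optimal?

P1, P3, P4, P5, P6, P7, P9

P1: not dominated (best vCPUs).
P2: dominated by P1 (vCPUs 62≥19, price 94.57≤115.60, memory 147≥6).
P3: not dominated (best price).
P4: not dominated.
P5: not dominated.
P6: not dominated (best memory).
P7: not dominated.
P8: dominated by P1 (vCPUs 62≥11, price 94.57≤115.69, memory 147≥62).
P9: not dominated.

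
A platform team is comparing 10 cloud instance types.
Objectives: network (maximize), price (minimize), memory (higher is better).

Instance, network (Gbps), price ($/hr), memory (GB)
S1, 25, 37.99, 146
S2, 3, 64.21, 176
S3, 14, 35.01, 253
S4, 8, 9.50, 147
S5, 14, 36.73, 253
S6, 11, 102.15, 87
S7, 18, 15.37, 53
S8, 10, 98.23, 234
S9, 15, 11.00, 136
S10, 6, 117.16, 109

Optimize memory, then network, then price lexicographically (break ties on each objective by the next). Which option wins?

First maximize memory: best is 253, kept {S3, S5}.
Then maximize network: best is 14, kept {S3, S5}.
Then minimize price: best is 35.01, kept {S3}.

S3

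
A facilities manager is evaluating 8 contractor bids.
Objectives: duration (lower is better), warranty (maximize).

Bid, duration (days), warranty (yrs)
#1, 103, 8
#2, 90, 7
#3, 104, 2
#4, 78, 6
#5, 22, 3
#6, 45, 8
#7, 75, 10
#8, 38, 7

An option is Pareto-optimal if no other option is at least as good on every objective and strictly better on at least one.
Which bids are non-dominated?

#5, #6, #7, #8

#1: dominated by #6 (duration 45≤103, warranty 8≥8).
#2: dominated by #6 (duration 45≤90, warranty 8≥7).
#3: dominated by #1 (duration 103≤104, warranty 8≥2).
#4: dominated by #6 (duration 45≤78, warranty 8≥6).
#5: not dominated (best duration).
#6: not dominated.
#7: not dominated (best warranty).
#8: not dominated.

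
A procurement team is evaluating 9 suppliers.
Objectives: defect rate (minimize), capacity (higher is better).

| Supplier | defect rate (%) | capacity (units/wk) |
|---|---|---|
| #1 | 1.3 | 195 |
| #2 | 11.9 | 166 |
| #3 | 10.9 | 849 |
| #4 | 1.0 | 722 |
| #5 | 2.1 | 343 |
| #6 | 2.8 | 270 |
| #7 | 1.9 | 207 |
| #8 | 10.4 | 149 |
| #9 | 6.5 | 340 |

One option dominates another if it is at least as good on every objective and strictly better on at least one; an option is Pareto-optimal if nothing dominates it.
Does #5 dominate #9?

#5 vs #9: defect rate 2.1≤6.5, capacity 343≥340 — #5 is at least as good on every objective with at least one strict improvement.

Yes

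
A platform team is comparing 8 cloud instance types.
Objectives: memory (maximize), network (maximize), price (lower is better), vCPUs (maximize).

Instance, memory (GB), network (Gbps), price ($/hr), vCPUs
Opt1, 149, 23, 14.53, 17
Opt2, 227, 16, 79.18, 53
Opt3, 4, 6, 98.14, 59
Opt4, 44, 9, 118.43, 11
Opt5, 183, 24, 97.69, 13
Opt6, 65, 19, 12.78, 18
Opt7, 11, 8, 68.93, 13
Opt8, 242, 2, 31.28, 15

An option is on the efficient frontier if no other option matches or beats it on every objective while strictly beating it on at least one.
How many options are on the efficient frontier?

Opt1: not dominated.
Opt2: not dominated.
Opt3: not dominated (best vCPUs).
Opt4: dominated by Opt1 (memory 149≥44, network 23≥9, price 14.53≤118.43, vCPUs 17≥11).
Opt5: not dominated (best network).
Opt6: not dominated (best price).
Opt7: dominated by Opt1 (memory 149≥11, network 23≥8, price 14.53≤68.93, vCPUs 17≥13).
Opt8: not dominated (best memory).
Pareto-optimal: Opt1, Opt2, Opt3, Opt5, Opt6, Opt8 → 6.

6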